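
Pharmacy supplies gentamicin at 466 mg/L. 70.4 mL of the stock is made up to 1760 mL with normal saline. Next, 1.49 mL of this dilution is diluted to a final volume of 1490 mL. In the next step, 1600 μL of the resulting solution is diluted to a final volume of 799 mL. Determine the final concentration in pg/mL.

37.3 pg/mL

Overall dilution factor = 25 × 1000 × 499.4 = 1.25 × 10⁷.
466 mg/L / 1.25 × 10⁷ = 3.73 × 10⁻⁵ mg/L = 37.3 pg/mL.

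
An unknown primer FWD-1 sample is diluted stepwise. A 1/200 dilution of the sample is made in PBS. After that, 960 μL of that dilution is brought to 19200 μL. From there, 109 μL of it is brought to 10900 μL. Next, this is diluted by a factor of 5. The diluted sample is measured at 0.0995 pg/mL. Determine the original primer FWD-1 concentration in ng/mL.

Overall dilution factor = 200 × 20 × 100 × 5 = 2.00 × 10⁶.
Original = 0.0995 pg/mL × 2.00 × 10⁶ = 1.99 × 10⁵ pg/mL = 199 ng/mL.

199 ng/mL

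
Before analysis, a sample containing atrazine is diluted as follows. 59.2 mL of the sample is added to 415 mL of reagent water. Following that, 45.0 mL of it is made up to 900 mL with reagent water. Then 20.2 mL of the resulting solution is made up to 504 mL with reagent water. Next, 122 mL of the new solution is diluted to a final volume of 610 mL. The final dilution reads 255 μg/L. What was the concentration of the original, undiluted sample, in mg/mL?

Overall dilution factor = 8.010 × 20 × 24.95 × 5 = 2.00 × 10⁴.
Original = 255 μg/L × 2.00 × 10⁴ = 5.10 × 10⁶ μg/L = 5.10 mg/mL.

5.10 mg/mL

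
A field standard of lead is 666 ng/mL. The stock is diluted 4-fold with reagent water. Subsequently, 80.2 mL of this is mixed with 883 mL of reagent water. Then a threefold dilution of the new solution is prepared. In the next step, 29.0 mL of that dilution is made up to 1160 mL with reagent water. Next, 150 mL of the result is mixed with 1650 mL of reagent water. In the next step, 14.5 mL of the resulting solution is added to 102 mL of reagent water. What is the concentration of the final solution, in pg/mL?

1.20 pg/mL

Overall dilution factor = 4 × 12.01 × 3 × 40 × 12 × 8.034 = 5.56 × 10⁵.
666 ng/mL / 5.56 × 10⁵ = 1.20 × 10⁻³ ng/mL = 1.20 pg/mL.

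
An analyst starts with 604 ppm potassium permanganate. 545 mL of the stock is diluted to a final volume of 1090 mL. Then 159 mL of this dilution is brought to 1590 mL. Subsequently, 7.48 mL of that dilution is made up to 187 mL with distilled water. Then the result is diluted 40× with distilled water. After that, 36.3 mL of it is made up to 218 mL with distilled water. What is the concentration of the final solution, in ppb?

5.03 ppb

Overall dilution factor = 2 × 10 × 25 × 40 × 6.006 = 1.20 × 10⁵.
604 ppm / 1.20 × 10⁵ = 5.03 × 10⁻³ ppm = 5.03 ppb.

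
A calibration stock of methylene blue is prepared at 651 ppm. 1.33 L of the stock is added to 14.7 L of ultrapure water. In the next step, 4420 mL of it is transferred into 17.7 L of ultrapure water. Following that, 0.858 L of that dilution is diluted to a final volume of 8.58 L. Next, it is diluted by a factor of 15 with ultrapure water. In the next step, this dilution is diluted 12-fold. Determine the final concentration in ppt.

Overall dilution factor = 12.05 × 5.005 × 10 × 15 × 12 = 1.09 × 10⁵.
651 ppm / 1.09 × 10⁵ = 6.00 × 10⁻³ ppm = 6000 ppt.

6000 ppt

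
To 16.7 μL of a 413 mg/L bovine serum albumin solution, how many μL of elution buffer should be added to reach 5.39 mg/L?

1260 μL

V₂ = C₁V₁/C₂ = 413 × 16.7 / 5.39 = 1280 μL.
Diluent to add = V₂ − V₁ = 1280 − 16.7 = 1260 μL.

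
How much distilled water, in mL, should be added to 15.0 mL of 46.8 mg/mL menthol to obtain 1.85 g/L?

1.85 g/L = 1.85 mg/mL.
V₂ = C₁V₁/C₂ = 46.8 × 15.0 / 1.85 = 379 mL.
Diluent to add = V₂ − V₁ = 379 − 15.0 = 364 mL.

364 mL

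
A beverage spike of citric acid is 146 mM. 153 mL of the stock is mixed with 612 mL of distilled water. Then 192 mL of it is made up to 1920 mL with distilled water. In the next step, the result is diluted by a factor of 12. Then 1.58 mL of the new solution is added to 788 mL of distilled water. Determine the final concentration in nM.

Overall dilution factor = 5 × 10 × 12 × 499.7 = 3.00 × 10⁵.
146 mM / 3.00 × 10⁵ = 4.87 × 10⁻⁴ mM = 487 nM.

487 nM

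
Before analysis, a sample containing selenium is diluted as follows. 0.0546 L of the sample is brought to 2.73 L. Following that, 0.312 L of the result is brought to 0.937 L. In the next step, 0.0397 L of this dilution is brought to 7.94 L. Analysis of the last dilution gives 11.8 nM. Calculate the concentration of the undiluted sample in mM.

0.354 mM

Overall dilution factor = 50 × 3.003 × 200 = 3.00 × 10⁴.
Original = 11.8 nM × 3.00 × 10⁴ = 3.54 × 10⁵ nM = 0.354 mM.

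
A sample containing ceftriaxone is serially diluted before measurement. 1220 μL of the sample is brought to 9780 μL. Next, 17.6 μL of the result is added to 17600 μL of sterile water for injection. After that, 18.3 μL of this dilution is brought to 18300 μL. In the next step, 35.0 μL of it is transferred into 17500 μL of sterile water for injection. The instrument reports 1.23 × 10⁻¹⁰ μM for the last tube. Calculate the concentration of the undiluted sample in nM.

494 nM

Overall dilution factor = 8.016 × 1001 × 1000 × 501 = 4.02 × 10⁹.
Original = 1.23 × 10⁻¹⁰ μM × 4.02 × 10⁹ = 0.494 μM = 494 nM.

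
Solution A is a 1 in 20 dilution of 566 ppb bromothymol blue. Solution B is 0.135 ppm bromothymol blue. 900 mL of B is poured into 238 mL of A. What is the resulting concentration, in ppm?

0.113 ppm

C_A = 566 ppb / 20 = 28.3 ppb.
C_B = 0.135 ppm = 135 ppb.
C_mix = (C_A·V_A + C_B·V_B)/(V_A + V_B) = (28.3×238 + 135×900) / 1138 = 113 ppb = 0.113 ppm.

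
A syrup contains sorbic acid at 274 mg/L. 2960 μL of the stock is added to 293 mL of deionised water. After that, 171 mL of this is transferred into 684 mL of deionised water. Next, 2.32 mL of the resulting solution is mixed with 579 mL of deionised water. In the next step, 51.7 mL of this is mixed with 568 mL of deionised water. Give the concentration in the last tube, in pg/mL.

182 pg/mL

Overall dilution factor = 99.99 × 5 × 250.6 × 11.99 = 1.50 × 10⁶.
274 mg/L / 1.50 × 10⁶ = 1.82 × 10⁻⁴ mg/L = 182 pg/mL.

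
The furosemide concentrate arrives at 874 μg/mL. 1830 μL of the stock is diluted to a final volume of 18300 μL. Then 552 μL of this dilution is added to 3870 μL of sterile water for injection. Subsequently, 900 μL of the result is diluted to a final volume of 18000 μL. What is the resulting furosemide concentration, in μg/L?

546 μg/L

Overall dilution factor = 10 × 8.011 × 20 = 1602.
874 μg/mL / 1602 = 0.546 μg/mL = 546 μg/L.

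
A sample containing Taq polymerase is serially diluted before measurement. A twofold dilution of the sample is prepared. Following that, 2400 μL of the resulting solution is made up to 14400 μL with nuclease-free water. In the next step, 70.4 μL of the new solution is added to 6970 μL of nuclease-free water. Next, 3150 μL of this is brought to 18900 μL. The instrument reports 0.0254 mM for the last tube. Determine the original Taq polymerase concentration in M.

0.183 M

Overall dilution factor = 2 × 6 × 100.0 × 6 = 7200.
Original = 0.0254 mM × 7200 = 183 mM = 0.183 M.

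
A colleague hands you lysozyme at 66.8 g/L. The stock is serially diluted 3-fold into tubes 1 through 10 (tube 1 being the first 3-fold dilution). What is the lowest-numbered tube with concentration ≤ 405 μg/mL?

Tube n has concentration 66.8 g/L / 3ⁿ.
Need 3ⁿ ≥ 66.8 g/L / 405 μg/mL = 165, so n ≥ 4.65.
First such tube: n = 5.

tube 5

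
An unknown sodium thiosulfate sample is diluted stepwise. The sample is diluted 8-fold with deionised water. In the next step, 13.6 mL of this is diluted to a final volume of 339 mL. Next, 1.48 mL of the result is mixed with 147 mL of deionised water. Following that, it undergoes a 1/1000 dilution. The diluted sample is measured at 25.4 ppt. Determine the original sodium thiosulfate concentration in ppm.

Overall dilution factor = 8 × 24.93 × 100.3 × 1000 = 2.00 × 10⁷.
Original = 25.4 ppt × 2.00 × 10⁷ = 5.08 × 10⁸ ppt = 508 ppm.

508 ppm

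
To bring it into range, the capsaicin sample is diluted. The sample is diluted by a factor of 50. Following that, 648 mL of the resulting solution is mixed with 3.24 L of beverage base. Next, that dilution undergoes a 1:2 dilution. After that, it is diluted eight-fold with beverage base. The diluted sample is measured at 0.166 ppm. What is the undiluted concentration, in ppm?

Overall dilution factor = 50 × 6 × 2 × 8 = 4800.
Original = 0.166 ppm × 4800 = 797 ppm.

797 ppm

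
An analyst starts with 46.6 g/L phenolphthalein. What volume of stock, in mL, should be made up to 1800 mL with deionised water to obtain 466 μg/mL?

466 μg/mL = 0.466 g/L.
V₁ = C₂V₂/C₁ = 0.466 × 1800 / 46.6 = 18.0 mL.

18.0 mL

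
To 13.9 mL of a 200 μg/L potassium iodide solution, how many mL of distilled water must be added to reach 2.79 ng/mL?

983 mL

2.79 ng/mL = 2.79 μg/L.
V₂ = C₁V₁/C₂ = 200 × 13.9 / 2.79 = 996 mL.
Diluent to add = V₂ − V₁ = 996 − 13.9 = 983 mL.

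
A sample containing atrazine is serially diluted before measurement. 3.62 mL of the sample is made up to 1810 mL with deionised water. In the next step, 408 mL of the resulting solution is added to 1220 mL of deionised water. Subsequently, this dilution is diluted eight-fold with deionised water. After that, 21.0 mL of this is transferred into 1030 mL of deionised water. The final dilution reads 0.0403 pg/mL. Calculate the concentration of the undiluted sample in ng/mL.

32.2 ng/mL

Overall dilution factor = 500 × 3.990 × 8 × 50.05 = 7.99 × 10⁵.
Original = 0.0403 pg/mL × 7.99 × 10⁵ = 3.22 × 10⁴ pg/mL = 32.2 ng/mL.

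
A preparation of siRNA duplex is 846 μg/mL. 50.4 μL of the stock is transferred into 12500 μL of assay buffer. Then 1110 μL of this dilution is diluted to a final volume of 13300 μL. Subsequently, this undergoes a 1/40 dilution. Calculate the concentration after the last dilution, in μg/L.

Overall dilution factor = 249.0 × 11.98 × 40 = 1.19 × 10⁵.
846 μg/mL / 1.19 × 10⁵ = 7.09 × 10⁻³ μg/mL = 7.09 μg/L.

7.09 μg/L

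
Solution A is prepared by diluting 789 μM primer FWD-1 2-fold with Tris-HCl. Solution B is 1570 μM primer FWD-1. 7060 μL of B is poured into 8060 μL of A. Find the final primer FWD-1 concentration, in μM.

943 μM

C_A = 789 μM / 2 = 394 μM.
C_mix = (C_A·V_A + C_B·V_B)/(V_A + V_B) = (394×8060 + 1570×7060) / 15120 = 943 μM.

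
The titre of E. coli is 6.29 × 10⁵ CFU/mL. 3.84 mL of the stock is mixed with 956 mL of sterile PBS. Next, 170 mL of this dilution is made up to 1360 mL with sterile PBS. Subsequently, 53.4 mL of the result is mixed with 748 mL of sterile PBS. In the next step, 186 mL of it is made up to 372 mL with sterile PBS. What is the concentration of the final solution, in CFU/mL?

Overall dilution factor = 250.0 × 8 × 15.01 × 2 = 6.00 × 10⁴.
6.29 × 10⁵ CFU/mL / 6.00 × 10⁴ = 10.5 CFU/mL.

10.5 CFU/mL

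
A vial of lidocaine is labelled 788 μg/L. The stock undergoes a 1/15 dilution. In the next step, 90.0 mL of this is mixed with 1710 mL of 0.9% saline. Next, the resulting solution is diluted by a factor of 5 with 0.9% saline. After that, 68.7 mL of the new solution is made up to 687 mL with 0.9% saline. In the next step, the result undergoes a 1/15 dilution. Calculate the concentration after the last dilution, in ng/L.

Overall dilution factor = 15 × 20 × 5 × 10 × 15 = 2.25 × 10⁵.
788 μg/L / 2.25 × 10⁵ = 3.50 × 10⁻³ μg/L = 3.50 ng/L.

3.50 ng/L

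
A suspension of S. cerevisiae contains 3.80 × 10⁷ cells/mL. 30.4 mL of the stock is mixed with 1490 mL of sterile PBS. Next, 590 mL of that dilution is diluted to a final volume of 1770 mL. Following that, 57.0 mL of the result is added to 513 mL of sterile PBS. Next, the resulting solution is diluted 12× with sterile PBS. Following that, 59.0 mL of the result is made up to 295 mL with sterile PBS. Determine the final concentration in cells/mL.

422 cells/mL

Overall dilution factor = 50.01 × 3 × 10 × 12 × 5 = 9.00 × 10⁴.
3.80 × 10⁷ cells/mL / 9.00 × 10⁴ = 422 cells/mL.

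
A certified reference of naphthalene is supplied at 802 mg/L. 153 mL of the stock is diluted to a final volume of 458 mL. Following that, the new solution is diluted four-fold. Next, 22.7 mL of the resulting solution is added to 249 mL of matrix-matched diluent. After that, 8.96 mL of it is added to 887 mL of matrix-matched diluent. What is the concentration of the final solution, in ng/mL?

56.0 ng/mL

Overall dilution factor = 2.993 × 4 × 11.97 × 100.00 = 1.43 × 10⁴.
802 mg/L / 1.43 × 10⁴ = 0.0560 mg/L = 56.0 ng/mL.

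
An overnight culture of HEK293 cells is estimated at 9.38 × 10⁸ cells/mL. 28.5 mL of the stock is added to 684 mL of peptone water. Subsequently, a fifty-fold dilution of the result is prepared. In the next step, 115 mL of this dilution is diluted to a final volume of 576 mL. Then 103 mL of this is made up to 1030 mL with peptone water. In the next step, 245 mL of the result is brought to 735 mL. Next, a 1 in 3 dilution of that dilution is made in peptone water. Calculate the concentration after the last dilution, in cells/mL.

Overall dilution factor = 25 × 50 × 5.009 × 10 × 3 × 3 = 5.63 × 10⁵.
9.38 × 10⁸ cells/mL / 5.63 × 10⁵ = 1660 cells/mL.

1660 cells/mL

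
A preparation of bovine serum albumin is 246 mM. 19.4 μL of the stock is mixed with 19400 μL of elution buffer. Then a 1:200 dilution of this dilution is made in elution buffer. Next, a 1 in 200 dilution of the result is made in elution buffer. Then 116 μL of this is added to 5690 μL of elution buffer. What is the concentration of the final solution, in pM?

Overall dilution factor = 1001 × 200 × 200 × 50.05 = 2.00 × 10⁹.
246 mM / 2.00 × 10⁹ = 1.23 × 10⁻⁷ mM = 123 pM.

123 pM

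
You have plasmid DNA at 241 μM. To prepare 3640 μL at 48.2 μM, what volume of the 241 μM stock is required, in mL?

0.728 mL

V₁ = C₂V₂/C₁ = 48.2 × 3640 / 241 = 728 μL = 0.728 mL.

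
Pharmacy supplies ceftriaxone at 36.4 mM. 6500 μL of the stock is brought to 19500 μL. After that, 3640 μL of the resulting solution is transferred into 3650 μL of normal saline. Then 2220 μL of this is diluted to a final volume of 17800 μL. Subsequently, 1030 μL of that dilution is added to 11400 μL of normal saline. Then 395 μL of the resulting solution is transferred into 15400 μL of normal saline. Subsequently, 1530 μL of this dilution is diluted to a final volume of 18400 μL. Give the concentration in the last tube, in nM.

130 nM

Overall dilution factor = 3 × 2.003 × 8.018 × 12.07 × 39.99 × 12.03 = 2.80 × 10⁵.
36.4 mM / 2.80 × 10⁵ = 1.30 × 10⁻⁴ mM = 130 nM.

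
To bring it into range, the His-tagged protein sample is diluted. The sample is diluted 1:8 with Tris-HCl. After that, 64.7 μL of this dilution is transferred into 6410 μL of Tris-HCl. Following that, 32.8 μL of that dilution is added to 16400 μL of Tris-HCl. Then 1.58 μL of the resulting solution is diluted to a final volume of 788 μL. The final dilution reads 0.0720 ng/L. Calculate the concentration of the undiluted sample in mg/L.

Overall dilution factor = 8 × 100.1 × 501 × 498.7 = 2.00 × 10⁸.
Original = 0.0720 ng/L × 2.00 × 10⁸ = 1.44 × 10⁷ ng/L = 14.4 mg/L.

14.4 mg/L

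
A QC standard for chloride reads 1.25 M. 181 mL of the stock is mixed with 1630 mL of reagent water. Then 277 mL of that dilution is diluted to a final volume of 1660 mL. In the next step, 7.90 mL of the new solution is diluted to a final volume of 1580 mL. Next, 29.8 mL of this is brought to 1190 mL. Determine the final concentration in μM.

Overall dilution factor = 10.01 × 5.993 × 200 × 39.93 = 4.79 × 10⁵.
1.25 M / 4.79 × 10⁵ = 2.61 × 10⁻⁶ M = 2.61 μM.

2.61 μM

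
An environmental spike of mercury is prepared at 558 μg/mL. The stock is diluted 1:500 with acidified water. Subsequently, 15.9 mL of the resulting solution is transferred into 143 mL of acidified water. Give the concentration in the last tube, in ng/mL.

Overall dilution factor = 500 × 9.994 = 4997.
558 μg/mL / 4997 = 0.112 μg/mL = 112 ng/mL.

112 ng/mL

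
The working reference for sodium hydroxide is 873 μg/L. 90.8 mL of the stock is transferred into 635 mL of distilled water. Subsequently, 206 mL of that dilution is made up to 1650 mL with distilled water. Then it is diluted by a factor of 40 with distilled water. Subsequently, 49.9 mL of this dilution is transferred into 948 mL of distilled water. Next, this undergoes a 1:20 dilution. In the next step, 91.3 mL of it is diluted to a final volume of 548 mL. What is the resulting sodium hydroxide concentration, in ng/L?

Overall dilution factor = 7.993 × 8.010 × 40 × 20.00 × 20 × 6.002 = 6.15 × 10⁶.
873 μg/L / 6.15 × 10⁶ = 1.42 × 10⁻⁴ μg/L = 0.142 ng/L.

0.142 ng/L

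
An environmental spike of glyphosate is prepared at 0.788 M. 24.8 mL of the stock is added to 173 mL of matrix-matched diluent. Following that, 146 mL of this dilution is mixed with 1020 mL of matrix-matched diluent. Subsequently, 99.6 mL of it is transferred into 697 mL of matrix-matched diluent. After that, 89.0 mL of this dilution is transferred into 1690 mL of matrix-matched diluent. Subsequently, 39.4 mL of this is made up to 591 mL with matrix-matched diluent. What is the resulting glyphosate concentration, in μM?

5.16 μM

Overall dilution factor = 7.976 × 7.986 × 7.998 × 19.99 × 15 = 1.53 × 10⁵.
0.788 M / 1.53 × 10⁵ = 5.16 × 10⁻⁶ M = 5.16 μM.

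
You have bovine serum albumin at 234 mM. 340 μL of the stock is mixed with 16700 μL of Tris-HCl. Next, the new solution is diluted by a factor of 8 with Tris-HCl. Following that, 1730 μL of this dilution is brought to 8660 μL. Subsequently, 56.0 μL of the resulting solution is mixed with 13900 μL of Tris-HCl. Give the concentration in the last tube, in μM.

0.468 μM

Overall dilution factor = 50.12 × 8 × 5.006 × 249.2 = 5.00 × 10⁵.
234 mM / 5.00 × 10⁵ = 4.68 × 10⁻⁴ mM = 0.468 μM.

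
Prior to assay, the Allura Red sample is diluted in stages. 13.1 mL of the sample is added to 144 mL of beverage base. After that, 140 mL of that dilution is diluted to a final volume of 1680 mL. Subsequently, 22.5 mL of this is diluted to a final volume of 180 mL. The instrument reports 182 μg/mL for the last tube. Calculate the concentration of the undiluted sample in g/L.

Overall dilution factor = 11.99 × 12 × 8 = 1151.
Original = 182 μg/mL × 1151 = 2.10 × 10⁵ μg/mL = 210 g/L.

210 g/L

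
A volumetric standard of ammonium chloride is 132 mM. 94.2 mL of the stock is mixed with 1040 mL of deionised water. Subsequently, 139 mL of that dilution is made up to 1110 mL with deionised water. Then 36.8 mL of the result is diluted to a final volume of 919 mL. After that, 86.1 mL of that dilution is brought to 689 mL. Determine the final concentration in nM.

Overall dilution factor = 12.04 × 7.986 × 24.97 × 8.002 = 1.92 × 10⁴.
132 mM / 1.92 × 10⁴ = 6.87 × 10⁻³ mM = 6870 nM.

6870 nM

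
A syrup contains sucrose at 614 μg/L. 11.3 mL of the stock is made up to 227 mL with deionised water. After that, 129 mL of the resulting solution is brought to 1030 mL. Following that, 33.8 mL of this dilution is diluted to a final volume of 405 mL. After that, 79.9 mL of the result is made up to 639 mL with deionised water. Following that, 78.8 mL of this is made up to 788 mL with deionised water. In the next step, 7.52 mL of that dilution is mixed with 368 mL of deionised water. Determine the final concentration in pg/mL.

Overall dilution factor = 20.09 × 7.984 × 11.98 × 7.997 × 10 × 49.94 = 7.68 × 10⁶.
614 μg/L / 7.68 × 10⁶ = 8.00 × 10⁻⁵ μg/L = 0.0800 pg/mL.

0.0800 pg/mL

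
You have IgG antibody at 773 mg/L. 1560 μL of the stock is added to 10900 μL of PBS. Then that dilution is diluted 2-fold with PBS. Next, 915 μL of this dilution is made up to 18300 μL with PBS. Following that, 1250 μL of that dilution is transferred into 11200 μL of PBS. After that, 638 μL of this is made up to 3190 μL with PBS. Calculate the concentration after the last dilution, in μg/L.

Overall dilution factor = 7.987 × 2 × 20 × 9.960 × 5 = 1.59 × 10⁴.
773 mg/L / 1.59 × 10⁴ = 0.0486 mg/L = 48.6 μg/L.

48.6 μg/L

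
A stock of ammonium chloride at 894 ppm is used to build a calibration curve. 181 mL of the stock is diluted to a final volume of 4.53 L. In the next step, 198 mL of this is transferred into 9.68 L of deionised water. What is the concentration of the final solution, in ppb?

Overall dilution factor = 25.03 × 49.89 = 1249.
894 ppm / 1249 = 0.716 ppm = 716 ppb.

716 ppb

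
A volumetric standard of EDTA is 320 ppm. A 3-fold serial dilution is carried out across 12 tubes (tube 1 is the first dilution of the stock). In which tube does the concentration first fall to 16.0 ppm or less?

Tube n has concentration 320 ppm / 3ⁿ.
Need 3ⁿ ≥ 320 ppm / 16.0 ppm = 20.0, so n ≥ 2.73.
First such tube: n = 3.

tube 3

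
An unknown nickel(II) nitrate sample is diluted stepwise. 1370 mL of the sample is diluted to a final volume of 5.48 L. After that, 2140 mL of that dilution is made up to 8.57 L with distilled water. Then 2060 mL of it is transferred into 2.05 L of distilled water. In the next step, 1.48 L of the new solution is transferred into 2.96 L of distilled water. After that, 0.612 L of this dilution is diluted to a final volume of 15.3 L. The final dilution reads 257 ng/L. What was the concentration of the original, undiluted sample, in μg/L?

616 μg/L

Overall dilution factor = 4 × 4.005 × 1.995 × 3 × 25 = 2397.
Original = 257 ng/L × 2397 = 6.16 × 10⁵ ng/L = 616 μg/L.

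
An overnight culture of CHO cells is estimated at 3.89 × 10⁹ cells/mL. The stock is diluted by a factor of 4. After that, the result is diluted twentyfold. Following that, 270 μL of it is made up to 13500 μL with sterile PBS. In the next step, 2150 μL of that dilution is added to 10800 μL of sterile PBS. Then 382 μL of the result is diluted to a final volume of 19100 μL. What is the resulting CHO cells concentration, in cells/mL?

Overall dilution factor = 4 × 20 × 50 × 6.023 × 50 = 1.20 × 10⁶.
3.89 × 10⁹ cells/mL / 1.20 × 10⁶ = 3230 cells/mL.

3230 cells/mL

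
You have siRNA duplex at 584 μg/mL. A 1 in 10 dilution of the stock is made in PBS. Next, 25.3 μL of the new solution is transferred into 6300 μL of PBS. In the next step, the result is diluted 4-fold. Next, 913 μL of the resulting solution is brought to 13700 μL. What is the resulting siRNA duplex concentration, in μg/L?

Overall dilution factor = 10 × 250.0 × 4 × 15.01 = 1.50 × 10⁵.
584 μg/mL / 1.50 × 10⁵ = 3.89 × 10⁻³ μg/mL = 3.89 μg/L.

3.89 μg/L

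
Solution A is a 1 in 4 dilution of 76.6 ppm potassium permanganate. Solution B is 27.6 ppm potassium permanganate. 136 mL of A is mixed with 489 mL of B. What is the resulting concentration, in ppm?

25.8 ppm

C_A = 76.6 ppm / 4 = 19.1 ppm.
C_mix = (C_A·V_A + C_B·V_B)/(V_A + V_B) = (19.1×136 + 27.6×489) / 625.0 = 25.8 ppm.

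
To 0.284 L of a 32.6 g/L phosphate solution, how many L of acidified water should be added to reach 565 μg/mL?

565 μg/mL = 0.565 g/L.
V₂ = C₁V₁/C₂ = 32.6 × 0.284 / 0.565 = 16.4 L.
Diluent to add = V₂ − V₁ = 16.4 − 0.284 = 16.1 L.

16.1 L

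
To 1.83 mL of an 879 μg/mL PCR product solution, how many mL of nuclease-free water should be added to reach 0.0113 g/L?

141 mL

0.0113 g/L = 11.3 μg/mL.
V₂ = C₁V₁/C₂ = 879 × 1.83 / 11.3 = 142 mL.
Diluent to add = V₂ − V₁ = 142 − 1.83 = 141 mL.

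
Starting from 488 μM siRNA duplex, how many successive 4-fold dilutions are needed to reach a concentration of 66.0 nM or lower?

7

Need 4ⁿ ≥ 7394, so n ≥ log(7394)/log(4) = 6.43.
Minimum whole steps: n = 7.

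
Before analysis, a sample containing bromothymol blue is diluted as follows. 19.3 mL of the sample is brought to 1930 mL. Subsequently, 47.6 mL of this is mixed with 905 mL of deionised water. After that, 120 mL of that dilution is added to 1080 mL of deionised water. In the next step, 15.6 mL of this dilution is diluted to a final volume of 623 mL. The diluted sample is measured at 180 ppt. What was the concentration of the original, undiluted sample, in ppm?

144 ppm

Overall dilution factor = 100 × 20.01 × 10 × 39.94 = 7.99 × 10⁵.
Original = 180 ppt × 7.99 × 10⁵ = 1.44 × 10⁸ ppt = 144 ppm.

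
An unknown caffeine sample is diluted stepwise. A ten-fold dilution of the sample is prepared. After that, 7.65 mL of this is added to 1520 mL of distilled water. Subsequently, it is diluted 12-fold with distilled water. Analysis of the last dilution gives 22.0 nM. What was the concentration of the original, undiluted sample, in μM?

Overall dilution factor = 10 × 199.7 × 12 = 2.40 × 10⁴.
Original = 22.0 nM × 2.40 × 10⁴ = 5.27 × 10⁵ nM = 527 μM.

527 μM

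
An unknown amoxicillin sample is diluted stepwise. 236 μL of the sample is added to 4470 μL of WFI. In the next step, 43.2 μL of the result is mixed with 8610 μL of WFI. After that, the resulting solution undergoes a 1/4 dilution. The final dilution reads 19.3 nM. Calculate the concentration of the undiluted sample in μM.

Overall dilution factor = 19.94 × 200.3 × 4 = 1.60 × 10⁴.
Original = 19.3 nM × 1.60 × 10⁴ = 3.08 × 10⁵ nM = 308 μM.

308 μM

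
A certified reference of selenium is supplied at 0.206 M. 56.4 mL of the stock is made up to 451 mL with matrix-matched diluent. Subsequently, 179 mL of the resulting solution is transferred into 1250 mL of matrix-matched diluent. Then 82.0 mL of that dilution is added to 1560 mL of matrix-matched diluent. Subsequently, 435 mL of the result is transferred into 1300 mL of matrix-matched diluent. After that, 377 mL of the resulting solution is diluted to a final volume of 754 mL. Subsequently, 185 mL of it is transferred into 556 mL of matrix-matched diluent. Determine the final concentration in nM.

5040 nM

Overall dilution factor = 7.996 × 7.983 × 20.02 × 3.989 × 2 × 4.005 = 4.08 × 10⁴.
0.206 M / 4.08 × 10⁴ = 5.04 × 10⁻⁶ M = 5040 nM.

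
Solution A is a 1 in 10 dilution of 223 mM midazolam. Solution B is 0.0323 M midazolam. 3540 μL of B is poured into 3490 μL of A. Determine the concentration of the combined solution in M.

C_A = 223 mM / 10 = 22.3 mM.
C_B = 0.0323 M = 32.3 mM.
C_mix = (C_A·V_A + C_B·V_B)/(V_A + V_B) = (22.3×3490 + 32.3×3540) / 7030 = 27.3 mM = 0.0273 M.

0.0273 M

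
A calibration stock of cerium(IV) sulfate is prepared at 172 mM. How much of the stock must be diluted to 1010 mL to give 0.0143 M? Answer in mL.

0.0143 M = 14.3 mM.
V₁ = C₂V₂/C₁ = 14.3 × 1010 / 172 = 84.0 mL.

84.0 mL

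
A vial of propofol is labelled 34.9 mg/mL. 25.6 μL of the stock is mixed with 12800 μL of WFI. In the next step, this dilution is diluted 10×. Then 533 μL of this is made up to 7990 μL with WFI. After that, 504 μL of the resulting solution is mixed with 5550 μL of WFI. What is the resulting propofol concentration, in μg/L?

38.7 μg/L

Overall dilution factor = 501 × 10 × 14.99 × 12.01 = 9.02 × 10⁵.
34.9 mg/mL / 9.02 × 10⁵ = 3.87 × 10⁻⁵ mg/mL = 38.7 μg/L.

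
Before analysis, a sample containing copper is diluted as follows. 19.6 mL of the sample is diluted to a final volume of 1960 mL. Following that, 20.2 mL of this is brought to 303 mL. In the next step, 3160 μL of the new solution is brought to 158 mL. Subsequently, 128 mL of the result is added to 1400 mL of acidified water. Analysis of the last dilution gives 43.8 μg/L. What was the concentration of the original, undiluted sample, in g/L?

39.2 g/L

Overall dilution factor = 100 × 15 × 50 × 11.94 = 8.95 × 10⁵.
Original = 43.8 μg/L × 8.95 × 10⁵ = 3.92 × 10⁷ μg/L = 39.2 g/L.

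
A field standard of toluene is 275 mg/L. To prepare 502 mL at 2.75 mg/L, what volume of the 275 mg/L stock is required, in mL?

V₁ = C₂V₂/C₁ = 2.75 × 502 / 275 = 5.02 mL.

5.02 mL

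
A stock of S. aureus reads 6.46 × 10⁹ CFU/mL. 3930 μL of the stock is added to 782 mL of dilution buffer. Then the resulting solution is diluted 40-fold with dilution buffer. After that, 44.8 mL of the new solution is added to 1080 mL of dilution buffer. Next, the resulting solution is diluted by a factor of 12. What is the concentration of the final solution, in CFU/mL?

Overall dilution factor = 200.0 × 40 × 25.11 × 12 = 2.41 × 10⁶.
6.46 × 10⁹ CFU/mL / 2.41 × 10⁶ = 2680 CFU/mL.

2680 CFU/mL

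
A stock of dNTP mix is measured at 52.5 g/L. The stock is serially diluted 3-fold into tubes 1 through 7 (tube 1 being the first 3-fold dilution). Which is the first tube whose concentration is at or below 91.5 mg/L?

Tube n has concentration 52.5 g/L / 3ⁿ.
Need 3ⁿ ≥ 52.5 g/L / 91.5 mg/L = 574, so n ≥ 5.78.
First such tube: n = 6.

tube 6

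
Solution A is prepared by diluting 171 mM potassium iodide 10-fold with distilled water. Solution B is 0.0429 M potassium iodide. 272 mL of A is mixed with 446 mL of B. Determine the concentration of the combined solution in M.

0.0331 M

C_A = 171 mM / 10 = 17.1 mM.
C_B = 0.0429 M = 42.9 mM.
C_mix = (C_A·V_A + C_B·V_B)/(V_A + V_B) = (17.1×272 + 42.9×446) / 718.0 = 33.1 mM = 0.0331 M.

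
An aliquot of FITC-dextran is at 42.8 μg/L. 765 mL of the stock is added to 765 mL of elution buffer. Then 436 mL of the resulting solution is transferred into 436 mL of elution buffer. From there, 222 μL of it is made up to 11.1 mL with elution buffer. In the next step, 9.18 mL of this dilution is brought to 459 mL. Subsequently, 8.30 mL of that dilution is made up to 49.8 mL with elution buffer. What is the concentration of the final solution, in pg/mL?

Overall dilution factor = 2 × 2 × 50 × 50 × 6 = 6.00 × 10⁴.
42.8 μg/L / 6.00 × 10⁴ = 7.13 × 10⁻⁴ μg/L = 0.713 pg/mL.

0.713 pg/mL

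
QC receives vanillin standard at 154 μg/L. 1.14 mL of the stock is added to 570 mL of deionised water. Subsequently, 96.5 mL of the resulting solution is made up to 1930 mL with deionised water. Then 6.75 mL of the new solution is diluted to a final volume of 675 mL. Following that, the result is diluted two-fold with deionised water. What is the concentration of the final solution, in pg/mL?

0.0768 pg/mL

Overall dilution factor = 501 × 20 × 100 × 2 = 2.00 × 10⁶.
154 μg/L / 2.00 × 10⁶ = 7.68 × 10⁻⁵ μg/L = 0.0768 pg/mL.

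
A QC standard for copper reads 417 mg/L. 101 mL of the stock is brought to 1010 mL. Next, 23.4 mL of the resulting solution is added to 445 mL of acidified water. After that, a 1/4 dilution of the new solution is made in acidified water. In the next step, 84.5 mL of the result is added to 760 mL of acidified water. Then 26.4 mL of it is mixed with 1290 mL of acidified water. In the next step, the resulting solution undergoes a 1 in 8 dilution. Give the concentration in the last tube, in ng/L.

Overall dilution factor = 10 × 20.02 × 4 × 9.994 × 49.86 × 8 = 3.19 × 10⁶.
417 mg/L / 3.19 × 10⁶ = 1.31 × 10⁻⁴ mg/L = 131 ng/L.

131 ng/L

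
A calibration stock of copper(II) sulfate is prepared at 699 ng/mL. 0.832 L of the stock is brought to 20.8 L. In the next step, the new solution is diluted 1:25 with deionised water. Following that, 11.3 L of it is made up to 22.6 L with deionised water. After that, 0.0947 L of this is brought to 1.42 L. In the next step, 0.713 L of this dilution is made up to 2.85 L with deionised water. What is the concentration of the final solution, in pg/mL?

9.33 pg/mL

Overall dilution factor = 25 × 25 × 2 × 14.99 × 3.997 = 7.49 × 10⁴.
699 ng/mL / 7.49 × 10⁴ = 9.33 × 10⁻³ ng/mL = 9.33 pg/mL.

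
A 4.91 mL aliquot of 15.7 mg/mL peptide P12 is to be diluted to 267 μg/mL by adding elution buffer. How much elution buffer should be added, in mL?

267 μg/mL = 0.267 mg/mL.
V₂ = C₁V₁/C₂ = 15.7 × 4.91 / 0.267 = 289 mL.
Diluent to add = V₂ − V₁ = 289 − 4.91 = 284 mL.

284 mL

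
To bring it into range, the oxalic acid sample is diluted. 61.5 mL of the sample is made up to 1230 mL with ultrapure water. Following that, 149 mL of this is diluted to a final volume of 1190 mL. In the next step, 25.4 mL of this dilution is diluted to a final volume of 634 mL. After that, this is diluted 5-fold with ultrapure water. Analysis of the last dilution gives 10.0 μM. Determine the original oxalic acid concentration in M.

Overall dilution factor = 20 × 7.987 × 24.96 × 5 = 1.99 × 10⁴.
Original = 10.0 μM × 1.99 × 10⁴ = 1.99 × 10⁵ μM = 0.199 M.

0.199 M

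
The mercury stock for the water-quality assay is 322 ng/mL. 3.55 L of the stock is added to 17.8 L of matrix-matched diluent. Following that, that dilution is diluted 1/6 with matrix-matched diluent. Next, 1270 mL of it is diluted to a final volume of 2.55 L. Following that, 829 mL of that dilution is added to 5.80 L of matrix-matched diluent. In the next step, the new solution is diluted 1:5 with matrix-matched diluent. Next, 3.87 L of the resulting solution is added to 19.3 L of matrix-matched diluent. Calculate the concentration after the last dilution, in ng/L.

Overall dilution factor = 6.014 × 6 × 2.008 × 7.996 × 5 × 5.987 = 1.73 × 10⁴.
322 ng/mL / 1.73 × 10⁴ = 0.0186 ng/mL = 18.6 ng/L.

18.6 ng/L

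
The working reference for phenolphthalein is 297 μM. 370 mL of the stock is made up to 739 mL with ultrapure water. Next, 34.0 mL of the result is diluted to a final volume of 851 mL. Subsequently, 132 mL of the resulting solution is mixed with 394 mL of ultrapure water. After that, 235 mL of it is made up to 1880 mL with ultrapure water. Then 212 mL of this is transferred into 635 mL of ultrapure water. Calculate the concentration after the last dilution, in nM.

Overall dilution factor = 1.997 × 25.03 × 3.985 × 8 × 3.995 = 6367.
297 μM / 6367 = 0.0466 μM = 46.6 nM.

46.6 nM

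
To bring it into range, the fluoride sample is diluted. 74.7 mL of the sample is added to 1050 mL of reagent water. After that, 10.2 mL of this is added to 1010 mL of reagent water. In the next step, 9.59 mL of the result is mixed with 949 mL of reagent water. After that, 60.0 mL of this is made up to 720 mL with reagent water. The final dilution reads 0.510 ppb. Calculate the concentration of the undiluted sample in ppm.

921 ppm

Overall dilution factor = 15.06 × 100.0 × 99.96 × 12 = 1.81 × 10⁶.
Original = 0.510 ppb × 1.81 × 10⁶ = 9.21 × 10⁵ ppb = 921 ppm.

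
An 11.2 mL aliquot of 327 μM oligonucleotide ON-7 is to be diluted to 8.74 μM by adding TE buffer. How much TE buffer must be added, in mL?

408 mL

V₂ = C₁V₁/C₂ = 327 × 11.2 / 8.74 = 419 mL.
Diluent to add = V₂ − V₁ = 419 − 11.2 = 408 mL.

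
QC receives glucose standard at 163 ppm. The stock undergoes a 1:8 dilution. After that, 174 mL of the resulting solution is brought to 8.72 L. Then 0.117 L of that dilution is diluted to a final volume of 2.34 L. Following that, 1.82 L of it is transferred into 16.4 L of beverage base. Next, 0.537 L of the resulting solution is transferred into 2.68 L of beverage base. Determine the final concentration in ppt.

Overall dilution factor = 8 × 50.11 × 20 × 10.01 × 5.991 = 4.81 × 10⁵.
163 ppm / 4.81 × 10⁵ = 3.39 × 10⁻⁴ ppm = 339 ppt.

339 ppt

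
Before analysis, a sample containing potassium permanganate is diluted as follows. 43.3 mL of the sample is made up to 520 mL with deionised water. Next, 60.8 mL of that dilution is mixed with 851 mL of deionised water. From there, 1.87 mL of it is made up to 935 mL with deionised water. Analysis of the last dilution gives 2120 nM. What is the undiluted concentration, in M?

0.191 M

Overall dilution factor = 12.01 × 15.00 × 500 = 9.00 × 10⁴.
Original = 2120 nM × 9.00 × 10⁴ = 1.91 × 10⁸ nM = 0.191 M.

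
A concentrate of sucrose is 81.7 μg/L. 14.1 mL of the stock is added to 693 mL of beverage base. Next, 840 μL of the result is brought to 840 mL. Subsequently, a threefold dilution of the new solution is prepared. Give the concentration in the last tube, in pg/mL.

Overall dilution factor = 50.15 × 1000 × 3 = 1.50 × 10⁵.
81.7 μg/L / 1.50 × 10⁵ = 5.43 × 10⁻⁴ μg/L = 0.543 pg/mL.

0.543 pg/mL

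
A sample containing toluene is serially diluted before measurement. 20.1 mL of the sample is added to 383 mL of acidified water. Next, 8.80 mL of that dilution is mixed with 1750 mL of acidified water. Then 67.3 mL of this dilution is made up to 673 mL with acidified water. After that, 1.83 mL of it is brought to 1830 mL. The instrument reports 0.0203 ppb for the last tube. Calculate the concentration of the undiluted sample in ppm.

814 ppm

Overall dilution factor = 20.05 × 199.9 × 10 × 1000 = 4.01 × 10⁷.
Original = 0.0203 ppb × 4.01 × 10⁷ = 8.14 × 10⁵ ppb = 814 ppm.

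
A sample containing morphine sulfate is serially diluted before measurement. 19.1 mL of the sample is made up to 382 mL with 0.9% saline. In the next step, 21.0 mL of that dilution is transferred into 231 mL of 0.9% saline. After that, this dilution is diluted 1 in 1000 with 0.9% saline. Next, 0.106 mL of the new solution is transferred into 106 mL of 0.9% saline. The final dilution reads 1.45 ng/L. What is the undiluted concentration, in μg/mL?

Overall dilution factor = 20 × 12 × 1000 × 1001 = 2.40 × 10⁸.
Original = 1.45 ng/L × 2.40 × 10⁸ = 3.48 × 10⁸ ng/L = 348 μg/mL.

348 μg/mL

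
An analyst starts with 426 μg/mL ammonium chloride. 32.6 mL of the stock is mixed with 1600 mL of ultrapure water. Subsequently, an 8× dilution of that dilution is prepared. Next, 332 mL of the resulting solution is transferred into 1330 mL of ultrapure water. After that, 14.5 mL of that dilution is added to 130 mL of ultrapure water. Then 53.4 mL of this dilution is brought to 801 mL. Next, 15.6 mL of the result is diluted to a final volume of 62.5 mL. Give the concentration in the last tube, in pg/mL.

Overall dilution factor = 50.08 × 8 × 5.006 × 9.966 × 15 × 4.006 = 1.20 × 10⁶.
426 μg/mL / 1.20 × 10⁶ = 3.55 × 10⁻⁴ μg/mL = 355 pg/mL.

355 pg/mL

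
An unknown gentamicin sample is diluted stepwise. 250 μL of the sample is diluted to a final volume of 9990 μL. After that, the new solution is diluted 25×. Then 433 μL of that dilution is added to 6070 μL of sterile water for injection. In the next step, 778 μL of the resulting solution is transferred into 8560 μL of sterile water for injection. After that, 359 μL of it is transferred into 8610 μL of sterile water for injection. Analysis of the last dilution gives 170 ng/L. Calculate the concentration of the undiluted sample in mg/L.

765 mg/L

Overall dilution factor = 39.96 × 25 × 15.02 × 12.00 × 24.98 = 4.50 × 10⁶.
Original = 170 ng/L × 4.50 × 10⁶ = 7.65 × 10⁸ ng/L = 765 mg/L.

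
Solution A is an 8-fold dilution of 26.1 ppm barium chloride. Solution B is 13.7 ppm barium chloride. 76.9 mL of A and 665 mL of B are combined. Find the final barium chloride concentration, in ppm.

12.6 ppm

C_A = 26.1 ppm / 8 = 3.26 ppm.
C_mix = (C_A·V_A + C_B·V_B)/(V_A + V_B) = (3.26×76.9 + 13.7×665) / 741.9 = 12.6 ppm.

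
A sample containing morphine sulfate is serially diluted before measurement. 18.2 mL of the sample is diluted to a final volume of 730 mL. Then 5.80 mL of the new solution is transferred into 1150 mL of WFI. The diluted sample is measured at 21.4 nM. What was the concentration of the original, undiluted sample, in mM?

Overall dilution factor = 40.11 × 199.3 = 7993.
Original = 21.4 nM × 7993 = 1.71 × 10⁵ nM = 0.171 mM.

0.171 mM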